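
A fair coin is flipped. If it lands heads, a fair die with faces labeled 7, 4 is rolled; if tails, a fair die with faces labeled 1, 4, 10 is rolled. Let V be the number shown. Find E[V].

E[V | heads] = (7+4)/2 = 11/2.
E[V | tails] = (1+4+10)/3 = 5.
E[V] = (1/2)·(11/2) + (1/2)·(5) = 21/4.

21/4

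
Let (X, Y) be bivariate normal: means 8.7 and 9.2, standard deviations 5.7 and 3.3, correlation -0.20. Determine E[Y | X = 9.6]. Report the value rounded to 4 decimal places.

9.0958

For a bivariate normal, E[Y | X=x] = μ_Y + ρ·(σ_Y/σ_X)·(x − μ_X).
E[Y | X=9.6] = 9.2 + (-0.20)·(3.3/5.7)·(9.6 − (8.7)) = 9.2 + (-0.11579)·(0.9) = 9.0958.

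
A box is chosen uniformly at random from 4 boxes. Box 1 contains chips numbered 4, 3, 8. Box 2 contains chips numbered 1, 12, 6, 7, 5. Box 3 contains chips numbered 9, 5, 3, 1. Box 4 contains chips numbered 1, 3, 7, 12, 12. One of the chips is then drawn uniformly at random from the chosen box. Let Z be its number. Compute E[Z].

E[Z | box 1] = (4+3+8)/3 = 5.
E[Z | box 2] = (1+12+6+7+5)/5 = 31/5.
E[Z | box 3] = (9+5+3+1)/4 = 9/2.
E[Z | box 4] = (1+3+7+12+12)/5 = 7.
E[Z] = (1/4)·(5) + (1/4)·(31/5) + (1/4)·(9/2) + (1/4)·(7) = 227/40.

227/40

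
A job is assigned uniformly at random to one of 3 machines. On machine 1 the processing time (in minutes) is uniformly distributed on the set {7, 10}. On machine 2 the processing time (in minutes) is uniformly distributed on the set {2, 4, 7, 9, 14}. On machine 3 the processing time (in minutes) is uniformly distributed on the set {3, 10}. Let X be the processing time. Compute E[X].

37/5

E[X | machine 1] = (7+10)/2 = 17/2.
E[X | machine 2] = (2+4+7+9+14)/5 = 36/5.
E[X | machine 3] = (3+10)/2 = 13/2.
By the law of total expectation,
E[X] = (1/3)·(17/2) + (1/3)·(36/5) + (1/3)·(13/2) = 37/5.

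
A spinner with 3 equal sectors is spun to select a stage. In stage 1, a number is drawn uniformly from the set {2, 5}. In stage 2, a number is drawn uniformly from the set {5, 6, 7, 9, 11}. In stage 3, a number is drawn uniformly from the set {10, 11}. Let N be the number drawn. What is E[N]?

36/5

E[N | stage 1] = (2+5)/2 = 7/2.
E[N | stage 2] = (5+6+7+9+11)/5 = 38/5.
E[N | stage 3] = (10+11)/2 = 21/2.
E[N] = (1/3)·(7/2) + (1/3)·(38/5) + (1/3)·(21/2) = 36/5.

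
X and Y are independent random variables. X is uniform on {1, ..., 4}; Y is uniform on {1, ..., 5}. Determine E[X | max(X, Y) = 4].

22/7

Outcomes with max(X, Y) = 4: (1,4), (2,4), (3,4), (4,1), (4,2), (4,3), (4,4), each with probability 1/20.
E[X | max(X, Y) = 4] = (1 + 2 + 3 + 4 + 4 + 4 + 4) / 7 = 22/7.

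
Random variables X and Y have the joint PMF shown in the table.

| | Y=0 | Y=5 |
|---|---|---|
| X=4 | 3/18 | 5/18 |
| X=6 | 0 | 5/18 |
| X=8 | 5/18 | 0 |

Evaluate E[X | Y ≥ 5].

P(Y ≥ 5) = 5/9.
Σ X·P over the event = 4·(5/18) + 6·(5/18) = 25/9.
E[X | Y ≥ 5] = (25/9) / (5/9) = 5.

5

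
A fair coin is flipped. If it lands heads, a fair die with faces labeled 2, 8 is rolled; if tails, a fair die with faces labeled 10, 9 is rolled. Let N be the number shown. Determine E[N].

E[N | heads] = (2+8)/2 = 5.
E[N | tails] = (10+9)/2 = 19/2.
E[N] = (1/2)·(5) + (1/2)·(19/2) = 29/4.

29/4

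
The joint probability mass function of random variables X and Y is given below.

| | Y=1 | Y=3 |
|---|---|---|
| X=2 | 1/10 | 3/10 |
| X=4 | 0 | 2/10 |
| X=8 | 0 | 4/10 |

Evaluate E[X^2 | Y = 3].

100/3

P(Y = 3) = 9/10.
Σ X^2·P over the event = 4·(3/10) + 16·(2/10) + 64·(4/10) = 30.
E[X^2 | Y = 3] = (30) / (9/10) = 100/3.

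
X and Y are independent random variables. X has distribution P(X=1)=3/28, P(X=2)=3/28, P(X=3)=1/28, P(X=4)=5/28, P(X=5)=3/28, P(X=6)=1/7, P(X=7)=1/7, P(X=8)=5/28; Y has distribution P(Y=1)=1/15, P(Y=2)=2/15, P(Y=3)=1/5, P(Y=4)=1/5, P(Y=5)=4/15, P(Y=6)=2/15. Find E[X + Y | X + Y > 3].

P(X + Y > 3) = 34/35.
Summing (X+Y)·P(x,y) over outcomes with X + Y > 3 gives 919/105.
E[X + Y | X + Y > 3] = (919/105) / (34/35) = 919/102.

919/102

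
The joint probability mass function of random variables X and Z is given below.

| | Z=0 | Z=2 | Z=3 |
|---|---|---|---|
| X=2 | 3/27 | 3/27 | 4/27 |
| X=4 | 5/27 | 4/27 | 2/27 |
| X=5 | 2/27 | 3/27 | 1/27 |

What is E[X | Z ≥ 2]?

58/17

P(Z ≥ 2) = 17/27.
Σ X·P over the event = 2·(3/27) + 2·(4/27) + 4·(4/27) + 4·(2/27) + 5·(3/27) + 5·(1/27) = 58/27.
E[X | Z ≥ 2] = (58/27) / (17/27) = 58/17.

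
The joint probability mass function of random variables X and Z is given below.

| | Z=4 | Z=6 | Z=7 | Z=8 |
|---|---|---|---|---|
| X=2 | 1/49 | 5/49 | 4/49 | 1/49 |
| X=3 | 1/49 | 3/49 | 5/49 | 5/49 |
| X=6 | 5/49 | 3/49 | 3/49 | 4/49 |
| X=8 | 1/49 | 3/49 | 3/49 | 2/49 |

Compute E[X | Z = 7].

13/3

P(Z = 7) = 15/49.
Σ X·P over the event = 2·(4/49) + 3·(5/49) + 6·(3/49) + 8·(3/49) = 65/49.
E[X | Z = 7] = (65/49) / (15/49) = 13/3.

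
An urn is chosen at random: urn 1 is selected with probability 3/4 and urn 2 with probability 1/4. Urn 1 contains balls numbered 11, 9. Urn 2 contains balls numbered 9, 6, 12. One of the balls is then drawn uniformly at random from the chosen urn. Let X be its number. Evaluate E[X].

E[X | urn 1] = (11+9)/2 = 10.
E[X | urn 2] = (9+6+12)/3 = 9.
E[X] = (3/4)·(10) + (1/4)·(9) = 39/4.

39/4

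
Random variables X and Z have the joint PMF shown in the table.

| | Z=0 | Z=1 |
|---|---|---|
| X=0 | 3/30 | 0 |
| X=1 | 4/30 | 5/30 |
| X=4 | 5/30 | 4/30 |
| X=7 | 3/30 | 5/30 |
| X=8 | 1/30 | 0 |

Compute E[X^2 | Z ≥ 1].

P(Z ≥ 1) = 7/15.
Summing X^2·P(X=x,Z=y) over the conditioning event gives 157/15.
E[X^2 | Z ≥ 1] = (157/15) / (7/15) = 157/7.

157/7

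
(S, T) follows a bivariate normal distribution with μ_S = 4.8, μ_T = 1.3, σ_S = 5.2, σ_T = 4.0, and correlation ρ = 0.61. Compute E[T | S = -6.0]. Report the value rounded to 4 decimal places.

E[T | S=x] = μ_T + ρ(σ_T/σ_S)(x − μ_S) for jointly normal variables.
E[T | S=-6.0] = 1.3 + (0.61)·(4.0/5.2)·(-6.0 − (4.8)) = 1.3 + (0.46923)·(-10.8) = -3.7677.

-3.7677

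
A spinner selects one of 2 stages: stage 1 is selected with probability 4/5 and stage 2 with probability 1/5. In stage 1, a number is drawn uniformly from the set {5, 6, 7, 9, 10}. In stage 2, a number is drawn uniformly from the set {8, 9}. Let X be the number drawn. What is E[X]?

E[X | stage 1] = (5+6+7+9+10)/5 = 37/5.
E[X | stage 2] = (8+9)/2 = 17/2.
By the law of total expectation,
E[X] = (4/5)·(37/5) + (1/5)·(17/2) = 381/50.

381/50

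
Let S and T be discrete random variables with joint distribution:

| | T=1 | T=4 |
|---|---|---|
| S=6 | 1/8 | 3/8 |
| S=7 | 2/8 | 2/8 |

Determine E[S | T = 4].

32/5

P(T = 4) = 5/8.
Σ S·P over the event = 6·(3/8) + 7·(2/8) = 4.
E[S | T = 4] = (4) / (5/8) = 32/5.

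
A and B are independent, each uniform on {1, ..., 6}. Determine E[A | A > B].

14/3

P(A > B) = 5/12.
Summing A·P(x,y) over outcomes with A > B gives 35/18.
E[A | A > B] = (35/18) / (5/12) = 14/3.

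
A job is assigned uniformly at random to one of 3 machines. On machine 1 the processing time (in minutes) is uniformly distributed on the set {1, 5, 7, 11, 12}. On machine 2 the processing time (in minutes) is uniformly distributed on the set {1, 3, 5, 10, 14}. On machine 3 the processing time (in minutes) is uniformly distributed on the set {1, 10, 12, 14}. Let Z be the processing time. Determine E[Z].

E[Z | machine 1] = (1+5+7+11+12)/5 = 36/5.
E[Z | machine 2] = (1+3+5+10+14)/5 = 33/5.
E[Z | machine 3] = (1+10+12+14)/4 = 37/4.
By the law of total expectation,
E[Z] = (1/3)·(36/5) + (1/3)·(33/5) + (1/3)·(37/4) = 461/60.

461/60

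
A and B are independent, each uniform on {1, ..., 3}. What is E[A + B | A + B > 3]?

Outcomes with A + B > 3: (1,3), (2,2), (2,3), (3,1), (3,2), (3,3), each with probability 1/9.
E[A + B | A + B > 3] = (4 + 4 + 5 + 4 + 5 + 6) / 6 = 14/3.

14/3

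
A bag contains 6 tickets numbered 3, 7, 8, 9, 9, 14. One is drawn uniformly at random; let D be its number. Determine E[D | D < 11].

P(D < 11) = 5/6.
Σ over the event: 3·1/6 + 7·1/6 + 8·1/6 + 9·1/3 = 6.
E[D | D < 11] = (6) / (5/6) = 36/5.

36/5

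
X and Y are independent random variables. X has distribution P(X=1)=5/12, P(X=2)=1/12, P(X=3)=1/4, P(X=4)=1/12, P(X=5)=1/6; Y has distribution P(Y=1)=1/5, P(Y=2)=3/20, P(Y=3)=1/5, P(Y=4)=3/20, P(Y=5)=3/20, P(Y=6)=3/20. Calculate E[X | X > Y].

P(X > Y) = 4/15.
Summing X·P(x,y) over outcomes with X > Y gives 17/16.
E[X | X > Y] = (17/16) / (4/15) = 255/64.

255/64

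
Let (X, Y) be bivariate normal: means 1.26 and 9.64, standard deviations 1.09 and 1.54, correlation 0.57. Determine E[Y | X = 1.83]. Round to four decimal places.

10.0990

E[Y | X=x] = μ_Y + ρ(σ_Y/σ_X)(x − μ_X) for jointly normal variables.
E[Y | X=1.83] = 9.64 + (0.57)·(1.54/1.09)·(1.83 − (1.26)) = 9.64 + (0.80532)·(0.57) = 10.0990.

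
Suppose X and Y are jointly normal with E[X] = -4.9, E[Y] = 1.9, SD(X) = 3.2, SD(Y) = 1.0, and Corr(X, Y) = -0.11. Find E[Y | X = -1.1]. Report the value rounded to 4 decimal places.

E[Y | X=x] = μ_Y + ρ(σ_Y/σ_X)(x − μ_X) for jointly normal variables.
E[Y | X=-1.1] = 1.9 + (-0.11)·(1.0/3.2)·(-1.1 − (-4.9)) = 1.9 + (-0.034375)·(3.8) = 1.7694.

1.7694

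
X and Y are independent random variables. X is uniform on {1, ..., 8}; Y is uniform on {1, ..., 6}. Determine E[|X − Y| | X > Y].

P(X > Y) = 9/16.
Summing |X−Y|·P(x,y) over outcomes with X > Y gives 83/48.
E[|X − Y| | X > Y] = (83/48) / (9/16) = 83/27.

83/27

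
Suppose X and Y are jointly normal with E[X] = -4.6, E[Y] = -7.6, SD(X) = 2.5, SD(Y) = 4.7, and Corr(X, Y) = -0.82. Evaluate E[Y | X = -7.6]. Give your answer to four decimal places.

-2.9752

For a bivariate normal, E[Y | X=x] = μ_Y + ρ·(σ_Y/σ_X)·(x − μ_X).
E[Y | X=-7.6] = -7.6 + (-0.82)·(4.7/2.5)·(-7.6 − (-4.6)) = -7.6 + (-1.5416)·(-3) = -2.9752.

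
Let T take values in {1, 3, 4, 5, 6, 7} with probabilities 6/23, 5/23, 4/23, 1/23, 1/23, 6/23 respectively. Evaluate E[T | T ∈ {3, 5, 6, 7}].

P(T ∈ {3, 5, 6, 7}) = 13/23.
Σ over the event: 3·5/23 + 5·1/23 + 6·1/23 + 7·6/23 = 68/23.
E[T | T ∈ {3, 5, 6, 7}] = (68/23) / (13/23) = 68/13.

68/13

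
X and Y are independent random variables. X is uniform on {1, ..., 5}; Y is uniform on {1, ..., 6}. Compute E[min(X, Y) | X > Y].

2

Outcomes with X > Y: (2,1), (3,1), (3,2), (4,1), (4,2), (4,3), (5,1), (5,2), (5,3), (5,4), each with probability 1/30.
E[min(X, Y) | X > Y] = (1 + 1 + 2 + 1 + 2 + 3 + 1 + 2 + 3 + 4) / 10 = 2.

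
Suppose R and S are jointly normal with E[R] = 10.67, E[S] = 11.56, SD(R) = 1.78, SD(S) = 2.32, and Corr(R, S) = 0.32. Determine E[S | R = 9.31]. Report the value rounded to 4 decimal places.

The regression of S on R has slope ρ·σ_S/σ_R and passes through (μ_R, μ_S).
E[S | R=9.31] = 11.56 + (0.32)·(2.32/1.78)·(9.31 − (10.67)) = 11.56 + (0.41708)·(-1.36) = 10.9928.

10.9928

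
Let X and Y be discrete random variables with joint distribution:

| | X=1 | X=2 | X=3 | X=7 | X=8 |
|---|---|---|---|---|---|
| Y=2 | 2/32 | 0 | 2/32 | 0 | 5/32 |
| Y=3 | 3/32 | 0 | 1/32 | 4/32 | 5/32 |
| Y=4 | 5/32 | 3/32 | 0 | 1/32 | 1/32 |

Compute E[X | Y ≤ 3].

P(Y ≤ 3) = 11/16.
Σ X·P over the event = 1·(2/32) + 1·(3/32) + 3·(2/32) + 3·(1/32) + 7·(4/32) + 8·(5/32) + 8·(5/32) = 61/16.
E[X | Y ≤ 3] = (61/16) / (11/16) = 61/11.

61/11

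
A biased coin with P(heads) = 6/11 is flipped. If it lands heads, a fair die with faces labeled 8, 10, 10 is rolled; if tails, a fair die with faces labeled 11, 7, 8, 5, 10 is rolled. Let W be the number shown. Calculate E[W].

E[W | heads] = (8+10+10)/3 = 28/3.
E[W | tails] = (11+7+8+5+10)/5 = 41/5.
E[W] = (6/11)·(28/3) + (5/11)·(41/5) = 97/11.

97/11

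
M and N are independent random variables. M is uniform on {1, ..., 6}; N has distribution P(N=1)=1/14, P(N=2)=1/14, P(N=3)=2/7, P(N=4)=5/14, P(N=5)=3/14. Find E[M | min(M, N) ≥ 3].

9/2

P(min(M, N) ≥ 3) = 4/7.
Summing M·P(x,y) over outcomes with min(M, N) ≥ 3 gives 18/7.
E[M | min(M, N) ≥ 3] = (18/7) / (4/7) = 9/2.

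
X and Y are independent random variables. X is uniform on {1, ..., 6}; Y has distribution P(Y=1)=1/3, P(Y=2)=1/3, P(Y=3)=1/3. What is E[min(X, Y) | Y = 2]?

11/6

P(Y = 2) = 1/3.
Summing min(X,Y)·P(x,y) over outcomes with Y = 2 gives 11/18.
E[min(X, Y) | Y = 2] = (11/18) / (1/3) = 11/6.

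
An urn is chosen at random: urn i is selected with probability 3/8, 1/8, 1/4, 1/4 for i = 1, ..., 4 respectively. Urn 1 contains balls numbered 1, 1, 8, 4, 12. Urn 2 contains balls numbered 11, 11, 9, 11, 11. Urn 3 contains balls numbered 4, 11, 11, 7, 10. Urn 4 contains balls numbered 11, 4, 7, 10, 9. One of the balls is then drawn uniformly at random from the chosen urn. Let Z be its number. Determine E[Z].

299/40

E[Z | urn 1] = (1+1+8+4+12)/5 = 26/5.
E[Z | urn 2] = (11+11+9+11+11)/5 = 53/5.
E[Z | urn 3] = (4+11+11+7+10)/5 = 43/5.
E[Z | urn 4] = (11+4+7+10+9)/5 = 41/5.
By the law of total expectation,
E[Z] = (3/8)·(26/5) + (1/8)·(53/5) + (1/4)·(43/5) + (1/4)·(41/5) = 299/40.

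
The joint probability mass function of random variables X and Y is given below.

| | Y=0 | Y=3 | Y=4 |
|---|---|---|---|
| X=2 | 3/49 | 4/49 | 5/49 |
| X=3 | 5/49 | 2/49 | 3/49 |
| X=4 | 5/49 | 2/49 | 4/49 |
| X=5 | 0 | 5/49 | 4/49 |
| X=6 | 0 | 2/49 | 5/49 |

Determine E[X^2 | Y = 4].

391/21

P(Y = 4) = 3/7.
Σ X^2·P over the event = 4·(5/49) + 9·(3/49) + 16·(4/49) + 25·(4/49) + 36·(5/49) = 391/49.
E[X^2 | Y = 4] = (391/49) / (3/7) = 391/21.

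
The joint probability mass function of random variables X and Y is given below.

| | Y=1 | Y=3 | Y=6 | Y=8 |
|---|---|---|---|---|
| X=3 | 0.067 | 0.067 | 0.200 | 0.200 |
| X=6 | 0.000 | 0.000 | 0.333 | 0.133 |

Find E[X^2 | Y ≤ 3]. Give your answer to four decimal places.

9.0000

P(Y ≤ 3) = 0.134.
Σ X^2·P over the event = 9·(0.067) + 9·(0.067) = 1.206.
E[X^2 | Y ≤ 3] = (1.206) / (0.134) = 9.0000.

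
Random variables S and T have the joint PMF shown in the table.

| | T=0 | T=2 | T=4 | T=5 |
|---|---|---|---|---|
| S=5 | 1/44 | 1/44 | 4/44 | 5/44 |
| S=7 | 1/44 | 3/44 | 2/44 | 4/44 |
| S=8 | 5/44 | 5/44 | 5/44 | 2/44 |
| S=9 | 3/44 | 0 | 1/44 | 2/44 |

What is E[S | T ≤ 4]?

P(T ≤ 4) = 31/44.
Summing S·P(S=x,T=y) over the conditioning event gives 57/11.
E[S | T ≤ 4] = (57/11) / (31/44) = 228/31.

228/31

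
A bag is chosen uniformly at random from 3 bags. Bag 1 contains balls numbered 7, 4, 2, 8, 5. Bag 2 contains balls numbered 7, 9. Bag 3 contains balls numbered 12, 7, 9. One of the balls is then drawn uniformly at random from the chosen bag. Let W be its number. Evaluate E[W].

338/45

E[W | bag 1] = (7+4+2+8+5)/5 = 26/5.
E[W | bag 2] = (7+9)/2 = 8.
E[W | bag 3] = (12+7+9)/3 = 28/3.
E[W] = (1/3)·(26/5) + (1/3)·(8) + (1/3)·(28/3) = 338/45.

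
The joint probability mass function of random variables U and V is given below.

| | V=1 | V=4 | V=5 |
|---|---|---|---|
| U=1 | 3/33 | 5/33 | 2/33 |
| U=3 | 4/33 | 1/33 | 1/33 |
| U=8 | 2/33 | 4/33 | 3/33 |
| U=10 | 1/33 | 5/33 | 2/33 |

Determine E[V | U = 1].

33/10

P(U = 1) = 10/33.
Σ V·P over the event = 1·(3/33) + 4·(5/33) + 5·(2/33) = 1.
E[V | U = 1] = (1) / (10/33) = 33/10.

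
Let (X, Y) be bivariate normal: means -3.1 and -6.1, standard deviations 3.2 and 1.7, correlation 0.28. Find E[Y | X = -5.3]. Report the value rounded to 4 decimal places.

The regression of Y on X has slope ρ·σ_Y/σ_X and passes through (μ_X, μ_Y).
E[Y | X=-5.3] = -6.1 + (0.28)·(1.7/3.2)·(-5.3 − (-3.1)) = -6.1 + (0.14875)·(-2.2) = -6.4273.

-6.4273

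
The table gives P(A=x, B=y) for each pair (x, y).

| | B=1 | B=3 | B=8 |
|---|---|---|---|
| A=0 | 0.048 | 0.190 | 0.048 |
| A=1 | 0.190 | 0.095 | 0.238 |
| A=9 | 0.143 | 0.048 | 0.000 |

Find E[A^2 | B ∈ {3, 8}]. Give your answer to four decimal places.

P(B ∈ {3, 8}) = 0.619.
Σ A^2·P over the event = 0·(0.190) + 0·(0.048) + 1·(0.095) + 1·(0.238) + 81·(0.048) = 4.221.
E[A^2 | B ∈ {3, 8}] = (4.221) / (0.619) = 6.8191.

6.8191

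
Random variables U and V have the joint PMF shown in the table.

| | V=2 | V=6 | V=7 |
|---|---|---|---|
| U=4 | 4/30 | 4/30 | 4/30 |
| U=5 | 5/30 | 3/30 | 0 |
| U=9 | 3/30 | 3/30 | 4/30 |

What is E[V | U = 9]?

26/5

P(U = 9) = 1/3.
Σ V·P over the event = 2·(3/30) + 6·(3/30) + 7·(4/30) = 26/15.
E[V | U = 9] = (26/15) / (1/3) = 26/5.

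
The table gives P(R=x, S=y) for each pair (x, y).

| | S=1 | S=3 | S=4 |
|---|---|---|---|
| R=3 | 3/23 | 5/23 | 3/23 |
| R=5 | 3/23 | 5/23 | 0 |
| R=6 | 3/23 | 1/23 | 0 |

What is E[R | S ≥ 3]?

55/14

P(S ≥ 3) = 14/23.
Summing R·P(R=x,S=y) over the conditioning event gives 55/23.
E[R | S ≥ 3] = (55/23) / (14/23) = 55/14.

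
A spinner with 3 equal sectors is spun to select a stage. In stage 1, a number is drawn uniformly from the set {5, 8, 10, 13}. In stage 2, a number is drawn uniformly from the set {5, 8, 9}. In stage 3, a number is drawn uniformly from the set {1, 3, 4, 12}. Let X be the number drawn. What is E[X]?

E[X | stage 1] = (5+8+10+13)/4 = 9.
E[X | stage 2] = (5+8+9)/3 = 22/3.
E[X | stage 3] = (1+3+4+12)/4 = 5.
By the law of total expectation,
E[X] = (1/3)·(9) + (1/3)·(22/3) + (1/3)·(5) = 64/9.

64/9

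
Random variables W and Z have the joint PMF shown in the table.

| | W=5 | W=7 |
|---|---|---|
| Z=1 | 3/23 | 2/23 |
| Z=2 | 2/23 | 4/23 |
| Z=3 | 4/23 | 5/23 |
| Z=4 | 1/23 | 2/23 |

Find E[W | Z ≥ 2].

P(Z ≥ 2) = 18/23.
Σ W·P over the event = 5·(2/23) + 5·(4/23) + 5·(1/23) + 7·(4/23) + 7·(5/23) + 7·(2/23) = 112/23.
E[W | Z ≥ 2] = (112/23) / (18/23) = 56/9.

56/9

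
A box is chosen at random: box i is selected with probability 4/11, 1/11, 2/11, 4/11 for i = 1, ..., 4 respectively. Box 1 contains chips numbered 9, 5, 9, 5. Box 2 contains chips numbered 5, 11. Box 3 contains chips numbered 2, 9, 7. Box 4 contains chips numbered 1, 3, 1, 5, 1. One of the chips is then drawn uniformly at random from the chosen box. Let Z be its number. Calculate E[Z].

284/55

E[Z | box 1] = (9+5+9+5)/4 = 7.
E[Z | box 2] = (5+11)/2 = 8.
E[Z | box 3] = (2+9+7)/3 = 6.
E[Z | box 4] = (1+3+1+5+1)/5 = 11/5.
E[Z] = (4/11)·(7) + (1/11)·(8) + (2/11)·(6) + (4/11)·(11/5) = 284/55.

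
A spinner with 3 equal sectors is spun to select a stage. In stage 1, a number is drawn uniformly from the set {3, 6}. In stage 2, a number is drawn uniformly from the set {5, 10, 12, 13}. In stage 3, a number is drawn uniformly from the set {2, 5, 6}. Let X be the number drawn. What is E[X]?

E[X | stage 1] = (3+6)/2 = 9/2.
E[X | stage 2] = (5+10+12+13)/4 = 10.
E[X | stage 3] = (2+5+6)/3 = 13/3.
E[X] = (1/3)·(9/2) + (1/3)·(10) + (1/3)·(13/3) = 113/18.

113/18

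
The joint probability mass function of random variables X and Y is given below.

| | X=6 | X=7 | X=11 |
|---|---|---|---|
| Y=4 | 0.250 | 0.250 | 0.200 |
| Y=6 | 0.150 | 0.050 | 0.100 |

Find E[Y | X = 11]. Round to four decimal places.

P(X = 11) = 0.300.
Σ Y·P over the event = 4·(0.200) + 6·(0.100) = 1.400.
E[Y | X = 11] = (1.400) / (0.300) = 4.6667.

4.6667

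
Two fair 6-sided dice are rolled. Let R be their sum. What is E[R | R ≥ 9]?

10

P(R ≥ 9) = 5/18.
Σ over the event: 9·1/9 + 10·1/12 + 11·1/18 + 12·1/36 = 25/9.
E[R | R ≥ 9] = (25/9) / (5/18) = 10.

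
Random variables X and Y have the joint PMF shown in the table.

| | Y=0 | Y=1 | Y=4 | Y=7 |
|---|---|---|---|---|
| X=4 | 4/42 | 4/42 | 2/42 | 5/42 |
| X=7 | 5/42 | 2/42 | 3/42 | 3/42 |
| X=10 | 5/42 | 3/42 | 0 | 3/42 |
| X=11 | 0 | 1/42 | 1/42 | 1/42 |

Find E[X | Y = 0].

P(Y = 0) = 1/3.
Σ X·P over the event = 4·(4/42) + 7·(5/42) + 10·(5/42) = 101/42.
E[X | Y = 0] = (101/42) / (1/3) = 101/14.

101/14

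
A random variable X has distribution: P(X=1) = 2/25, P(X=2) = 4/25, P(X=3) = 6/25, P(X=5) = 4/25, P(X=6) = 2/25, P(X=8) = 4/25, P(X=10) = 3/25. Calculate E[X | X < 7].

10/3

P(X < 7) = 18/25.
Σ over the event: 1·2/25 + 2·4/25 + 3·6/25 + 5·4/25 + 6·2/25 = 12/5.
E[X | X < 7] = (12/5) / (18/25) = 10/3.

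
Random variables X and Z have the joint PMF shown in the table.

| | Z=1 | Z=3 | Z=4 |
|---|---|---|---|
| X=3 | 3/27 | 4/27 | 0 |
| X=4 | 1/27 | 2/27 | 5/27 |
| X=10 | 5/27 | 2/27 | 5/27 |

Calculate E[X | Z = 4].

7

P(Z = 4) = 10/27.
Σ X·P over the event = 4·(5/27) + 10·(5/27) = 70/27.
E[X | Z = 4] = (70/27) / (10/27) = 7.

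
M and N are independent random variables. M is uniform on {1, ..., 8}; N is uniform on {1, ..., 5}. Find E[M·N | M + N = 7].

Outcomes with M + N = 7: (2,5), (3,4), (4,3), (5,2), (6,1), each with probability 1/40.
E[M·N | M + N = 7] = (10 + 12 + 12 + 10 + 6) / 5 = 10.

10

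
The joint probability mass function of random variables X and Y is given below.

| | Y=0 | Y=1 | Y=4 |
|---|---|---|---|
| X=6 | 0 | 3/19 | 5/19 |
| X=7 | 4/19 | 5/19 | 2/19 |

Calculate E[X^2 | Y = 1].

P(Y = 1) = 8/19.
Σ X^2·P over the event = 36·(3/19) + 49·(5/19) = 353/19.
E[X^2 | Y = 1] = (353/19) / (8/19) = 353/8.

353/8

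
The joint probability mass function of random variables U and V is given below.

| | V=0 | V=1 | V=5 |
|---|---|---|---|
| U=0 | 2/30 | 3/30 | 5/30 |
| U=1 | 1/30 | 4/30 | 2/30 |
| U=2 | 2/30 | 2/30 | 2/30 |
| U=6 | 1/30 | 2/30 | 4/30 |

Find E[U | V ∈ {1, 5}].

P(V ∈ {1, 5}) = 4/5.
Σ U·P over the event = 0·(3/30) + 0·(5/30) + 1·(4/30) + 1·(2/30) + 2·(2/30) + 2·(2/30) + 6·(2/30) + 6·(4/30) = 5/3.
E[U | V ∈ {1, 5}] = (5/3) / (4/5) = 25/12.

25/12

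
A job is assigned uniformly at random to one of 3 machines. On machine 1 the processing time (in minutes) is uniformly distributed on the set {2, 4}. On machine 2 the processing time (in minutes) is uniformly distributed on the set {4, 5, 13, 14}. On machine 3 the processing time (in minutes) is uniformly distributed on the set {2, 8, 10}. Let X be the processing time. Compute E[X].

E[X | machine 1] = (2+4)/2 = 3.
E[X | machine 2] = (4+5+13+14)/4 = 9.
E[X | machine 3] = (2+8+10)/3 = 20/3.
E[X] = (1/3)·(3) + (1/3)·(9) + (1/3)·(20/3) = 56/9.

56/9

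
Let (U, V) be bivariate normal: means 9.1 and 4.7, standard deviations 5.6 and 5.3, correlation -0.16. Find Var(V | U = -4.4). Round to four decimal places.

The conditional variance in a bivariate normal is σ_V²(1 − ρ²), independent of x.
Var(V | U=-4.4) = (5.3)²·(1 − (-0.16)²) = 28.09·0.9744 = 27.3709.

27.3709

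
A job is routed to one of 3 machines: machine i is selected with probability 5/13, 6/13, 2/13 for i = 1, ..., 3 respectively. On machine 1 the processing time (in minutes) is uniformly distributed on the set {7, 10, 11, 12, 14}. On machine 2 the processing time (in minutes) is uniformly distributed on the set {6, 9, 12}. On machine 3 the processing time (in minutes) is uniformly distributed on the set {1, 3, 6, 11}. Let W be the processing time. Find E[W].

237/26

E[W | machine 1] = (7+10+11+12+14)/5 = 54/5.
E[W | machine 2] = (6+9+12)/3 = 9.
E[W | machine 3] = (1+3+6+11)/4 = 21/4.
By the law of total expectation,
E[W] = (5/13)·(54/5) + (6/13)·(9) + (2/13)·(21/4) = 237/26.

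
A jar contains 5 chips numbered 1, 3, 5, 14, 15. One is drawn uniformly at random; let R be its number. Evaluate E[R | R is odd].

P(R is odd) = 4/5.
Σ over the event: 1·1/5 + 3·1/5 + 5·1/5 + 15·1/5 = 24/5.
E[R | R is odd] = (24/5) / (4/5) = 6.

6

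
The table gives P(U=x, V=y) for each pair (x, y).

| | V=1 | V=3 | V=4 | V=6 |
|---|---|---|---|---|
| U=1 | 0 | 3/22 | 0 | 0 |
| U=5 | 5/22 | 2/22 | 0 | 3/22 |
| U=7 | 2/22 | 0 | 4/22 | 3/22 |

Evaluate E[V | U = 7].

P(U = 7) = 9/22.
Σ V·P over the event = 1·(2/22) + 4·(4/22) + 6·(3/22) = 18/11.
E[V | U = 7] = (18/11) / (9/22) = 4.

4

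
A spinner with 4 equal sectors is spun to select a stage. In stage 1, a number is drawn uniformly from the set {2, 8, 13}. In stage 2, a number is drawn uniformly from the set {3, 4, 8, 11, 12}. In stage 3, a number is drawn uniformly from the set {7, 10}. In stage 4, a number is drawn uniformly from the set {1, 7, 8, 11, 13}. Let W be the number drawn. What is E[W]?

E[W | stage 1] = (2+8+13)/3 = 23/3.
E[W | stage 2] = (3+4+8+11+12)/5 = 38/5.
E[W | stage 3] = (7+10)/2 = 17/2.
E[W | stage 4] = (1+7+8+11+13)/5 = 8.
E[W] = (1/4)·(23/3) + (1/4)·(38/5) + (1/4)·(17/2) + (1/4)·(8) = 953/120.

953/120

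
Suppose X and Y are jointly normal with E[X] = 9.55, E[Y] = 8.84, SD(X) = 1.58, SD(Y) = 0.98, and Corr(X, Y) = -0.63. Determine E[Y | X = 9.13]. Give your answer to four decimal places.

E[Y | X=x] = μ_Y + ρ(σ_Y/σ_X)(x − μ_X) for jointly normal variables.
E[Y | X=9.13] = 8.84 + (-0.63)·(0.98/1.58)·(9.13 − (9.55)) = 8.84 + (-0.39076)·(-0.42) = 9.0041.

9.0041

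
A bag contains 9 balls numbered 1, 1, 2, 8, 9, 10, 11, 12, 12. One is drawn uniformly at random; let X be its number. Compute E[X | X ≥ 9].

54/5

P(X ≥ 9) = 5/9.
Σ over the event: 9·1/9 + 10·1/9 + 11·1/9 + 12·2/9 = 6.
E[X | X ≥ 9] = (6) / (5/9) = 54/5.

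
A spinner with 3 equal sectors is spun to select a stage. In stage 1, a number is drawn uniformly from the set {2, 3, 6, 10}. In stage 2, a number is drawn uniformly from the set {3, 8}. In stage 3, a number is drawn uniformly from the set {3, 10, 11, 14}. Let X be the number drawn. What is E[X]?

27/4

E[X | stage 1] = (2+3+6+10)/4 = 21/4.
E[X | stage 2] = (3+8)/2 = 11/2.
E[X | stage 3] = (3+10+11+14)/4 = 19/2.
E[X] = (1/3)·(21/4) + (1/3)·(11/2) + (1/3)·(19/2) = 27/4.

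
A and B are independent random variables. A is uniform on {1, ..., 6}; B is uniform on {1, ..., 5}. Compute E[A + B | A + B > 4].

175/24

P(A + B > 4) = 4/5.
Summing (A+B)·P(x,y) over outcomes with A + B > 4 gives 35/6.
E[A + B | A + B > 4] = (35/6) / (4/5) = 175/24.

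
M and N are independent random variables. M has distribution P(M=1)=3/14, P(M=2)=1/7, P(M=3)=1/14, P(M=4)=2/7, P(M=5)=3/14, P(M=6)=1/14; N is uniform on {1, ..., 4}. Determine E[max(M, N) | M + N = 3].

P(M + N = 3) = 5/56.
Summing max(M,N)·P(x,y) over outcomes with M + N = 3 gives 5/28.
E[max(M, N) | M + N = 3] = (5/28) / (5/56) = 2.

2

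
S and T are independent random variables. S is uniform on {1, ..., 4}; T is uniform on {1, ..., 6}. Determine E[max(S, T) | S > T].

Outcomes with S > T: (2,1), (3,1), (3,2), (4,1), (4,2), (4,3), each with probability 1/24.
E[max(S, T) | S > T] = (2 + 3 + 3 + 4 + 4 + 4) / 6 = 10/3.

10/3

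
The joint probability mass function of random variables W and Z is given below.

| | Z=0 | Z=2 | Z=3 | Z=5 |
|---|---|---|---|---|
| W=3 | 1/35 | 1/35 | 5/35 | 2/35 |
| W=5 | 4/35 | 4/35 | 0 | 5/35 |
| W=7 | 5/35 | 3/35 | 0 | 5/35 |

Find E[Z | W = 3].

3

P(W = 3) = 9/35.
Σ Z·P over the event = 0·(1/35) + 2·(1/35) + 3·(5/35) + 5·(2/35) = 27/35.
E[Z | W = 3] = (27/35) / (9/35) = 3.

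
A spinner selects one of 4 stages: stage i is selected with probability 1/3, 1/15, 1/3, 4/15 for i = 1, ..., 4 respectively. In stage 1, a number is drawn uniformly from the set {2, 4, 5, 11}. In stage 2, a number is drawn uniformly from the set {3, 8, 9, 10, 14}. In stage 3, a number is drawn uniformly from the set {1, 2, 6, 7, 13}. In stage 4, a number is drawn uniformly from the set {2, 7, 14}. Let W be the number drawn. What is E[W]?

E[W | stage 1] = (2+4+5+11)/4 = 11/2.
E[W | stage 2] = (3+8+9+10+14)/5 = 44/5.
E[W | stage 3] = (1+2+6+7+13)/5 = 29/5.
E[W | stage 4] = (2+7+14)/3 = 23/3.
E[W] = (1/3)·(11/2) + (1/15)·(44/5) + (1/3)·(29/5) + (4/15)·(23/3) = 2879/450.

2879/450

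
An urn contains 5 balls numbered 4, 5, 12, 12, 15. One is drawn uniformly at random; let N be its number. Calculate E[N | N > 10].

13

P(N > 10) = 3/5.
Σ over the event: 12·2/5 + 15·1/5 = 39/5.
E[N | N > 10] = (39/5) / (3/5) = 13.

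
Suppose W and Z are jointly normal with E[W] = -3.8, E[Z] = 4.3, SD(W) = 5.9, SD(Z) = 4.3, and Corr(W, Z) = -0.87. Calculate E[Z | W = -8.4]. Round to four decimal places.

For a bivariate normal, E[Z | W=x] = μ_Z + ρ·(σ_Z/σ_W)·(x − μ_W).
E[Z | W=-8.4] = 4.3 + (-0.87)·(4.3/5.9)·(-8.4 − (-3.8)) = 4.3 + (-0.63407)·(-4.6) = 7.2167.

7.2167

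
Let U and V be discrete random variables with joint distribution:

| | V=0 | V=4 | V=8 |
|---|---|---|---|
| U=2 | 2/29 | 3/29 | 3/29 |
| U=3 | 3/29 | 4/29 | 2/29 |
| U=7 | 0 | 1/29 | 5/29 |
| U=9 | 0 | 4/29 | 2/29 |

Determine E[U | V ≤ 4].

P(V ≤ 4) = 17/29.
Σ U·P over the event = 2·(2/29) + 2·(3/29) + 3·(3/29) + 3·(4/29) + 7·(1/29) + 9·(4/29) = 74/29.
E[U | V ≤ 4] = (74/29) / (17/29) = 74/17.

74/17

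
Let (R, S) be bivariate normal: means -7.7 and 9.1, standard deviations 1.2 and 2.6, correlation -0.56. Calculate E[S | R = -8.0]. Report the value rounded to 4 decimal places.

The regression of S on R has slope ρ·σ_S/σ_R and passes through (μ_R, μ_S).
E[S | R=-8.0] = 9.1 + (-0.56)·(2.6/1.2)·(-8.0 − (-7.7)) = 9.1 + (-1.2133)·(-0.3) = 9.4640.

9.4640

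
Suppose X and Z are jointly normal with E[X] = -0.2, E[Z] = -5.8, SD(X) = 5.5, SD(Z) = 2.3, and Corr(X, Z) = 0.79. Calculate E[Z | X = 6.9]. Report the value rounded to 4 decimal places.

For a bivariate normal, E[Z | X=x] = μ_Z + ρ·(σ_Z/σ_X)·(x − μ_X).
E[Z | X=6.9] = -5.8 + (0.79)·(2.3/5.5)·(6.9 − (-0.2)) = -5.8 + (0.33036)·(7.1) = -3.4544.

-3.4544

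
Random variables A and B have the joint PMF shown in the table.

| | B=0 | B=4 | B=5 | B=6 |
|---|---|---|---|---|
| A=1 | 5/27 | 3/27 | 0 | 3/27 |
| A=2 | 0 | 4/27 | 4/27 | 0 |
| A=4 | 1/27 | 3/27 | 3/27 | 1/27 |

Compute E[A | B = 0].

P(B = 0) = 2/9.
Σ A·P over the event = 1·(5/27) + 4·(1/27) = 1/3.
E[A | B = 0] = (1/3) / (2/9) = 3/2.

3/2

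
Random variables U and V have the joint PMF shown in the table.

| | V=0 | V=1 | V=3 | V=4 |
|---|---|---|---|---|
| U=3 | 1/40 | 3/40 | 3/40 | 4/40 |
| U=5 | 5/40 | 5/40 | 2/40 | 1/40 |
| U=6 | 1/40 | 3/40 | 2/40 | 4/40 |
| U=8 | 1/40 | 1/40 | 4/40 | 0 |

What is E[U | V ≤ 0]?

P(V ≤ 0) = 1/5.
Σ U·P over the event = 3·(1/40) + 5·(5/40) + 6·(1/40) + 8·(1/40) = 21/20.
E[U | V ≤ 0] = (21/20) / (1/5) = 21/4.

21/4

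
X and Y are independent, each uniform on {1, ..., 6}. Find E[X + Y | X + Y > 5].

P(X + Y > 5) = 13/18.
Summing (X+Y)·P(x,y) over outcomes with X + Y > 5 gives 53/9.
E[X + Y | X + Y > 5] = (53/9) / (13/18) = 106/13.

106/13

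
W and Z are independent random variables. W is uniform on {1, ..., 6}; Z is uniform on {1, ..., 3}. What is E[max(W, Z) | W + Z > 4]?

9/2

P(W + Z > 4) = 2/3.
Summing max(W,Z)·P(x,y) over outcomes with W + Z > 4 gives 3.
E[max(W, Z) | W + Z > 4] = (3) / (2/3) = 9/2.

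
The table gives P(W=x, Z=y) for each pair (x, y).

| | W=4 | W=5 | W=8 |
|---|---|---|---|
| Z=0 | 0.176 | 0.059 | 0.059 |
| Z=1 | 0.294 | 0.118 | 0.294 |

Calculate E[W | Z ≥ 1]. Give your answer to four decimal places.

5.8329

P(Z ≥ 1) = 0.706.
Σ W·P over the event = 4·(0.294) + 5·(0.118) + 8·(0.294) = 4.118.
E[W | Z ≥ 1] = (4.118) / (0.706) = 5.8329.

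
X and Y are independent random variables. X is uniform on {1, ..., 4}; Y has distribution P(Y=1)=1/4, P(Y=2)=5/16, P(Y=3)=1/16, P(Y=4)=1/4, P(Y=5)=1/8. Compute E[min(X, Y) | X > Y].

P(X > Y) = 23/64.
Summing min(X,Y)·P(x,y) over outcomes with X > Y gives 35/64.
E[min(X, Y) | X > Y] = (35/64) / (23/64) = 35/23.

35/23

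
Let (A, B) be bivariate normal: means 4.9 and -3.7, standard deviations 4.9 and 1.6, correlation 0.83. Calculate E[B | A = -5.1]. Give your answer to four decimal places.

-6.4102

E[B | A=x] = μ_B + ρ(σ_B/σ_A)(x − μ_A) for jointly normal variables.
E[B | A=-5.1] = -3.7 + (0.83)·(1.6/4.9)·(-5.1 − (4.9)) = -3.7 + (0.27102)·(-10) = -6.4102.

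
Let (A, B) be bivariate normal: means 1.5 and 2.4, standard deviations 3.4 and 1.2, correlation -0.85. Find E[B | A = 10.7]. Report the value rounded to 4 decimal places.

The regression of B on A has slope ρ·σ_B/σ_A and passes through (μ_A, μ_B).
E[B | A=10.7] = 2.4 + (-0.85)·(1.2/3.4)·(10.7 − (1.5)) = 2.4 + (-0.3)·(9.2) = -0.3600.

-0.3600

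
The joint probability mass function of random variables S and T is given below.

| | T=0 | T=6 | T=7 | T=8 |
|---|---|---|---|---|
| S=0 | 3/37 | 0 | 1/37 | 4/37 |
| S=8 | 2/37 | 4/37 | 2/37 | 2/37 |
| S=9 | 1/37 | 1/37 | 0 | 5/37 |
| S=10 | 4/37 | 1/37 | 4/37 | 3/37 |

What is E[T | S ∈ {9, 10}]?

P(S ∈ {9, 10}) = 19/37.
Σ T·P over the event = 0·(1/37) + 6·(1/37) + 8·(5/37) + 0·(4/37) + 6·(1/37) + 7·(4/37) + 8·(3/37) = 104/37.
E[T | S ∈ {9, 10}] = (104/37) / (19/37) = 104/19.

104/19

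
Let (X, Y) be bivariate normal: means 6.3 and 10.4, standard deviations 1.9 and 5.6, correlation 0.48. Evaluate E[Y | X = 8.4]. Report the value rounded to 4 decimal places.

For a bivariate normal, E[Y | X=x] = μ_Y + ρ·(σ_Y/σ_X)·(x − μ_X).
E[Y | X=8.4] = 10.4 + (0.48)·(5.6/1.9)·(8.4 − (6.3)) = 10.4 + (1.4147)·(2.1) = 13.3709.

13.3709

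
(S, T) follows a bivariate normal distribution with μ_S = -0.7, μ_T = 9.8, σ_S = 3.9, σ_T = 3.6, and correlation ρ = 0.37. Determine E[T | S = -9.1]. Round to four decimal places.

6.9311

The regression of T on S has slope ρ·σ_T/σ_S and passes through (μ_S, μ_T).
E[T | S=-9.1] = 9.8 + (0.37)·(3.6/3.9)·(-9.1 − (-0.7)) = 9.8 + (0.34154)·(-8.4) = 6.9311.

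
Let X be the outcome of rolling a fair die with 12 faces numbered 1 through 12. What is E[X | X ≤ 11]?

Given X ≤ 11, X is equally likely to be any of {1, 2, 3, 4, 5, 6, 7, 8, 9, 10, 11}.
E[X | X ≤ 11] = (1 + 2 + 3 + 4 + 5 + 6 + 7 + 8 + 9 + 10 + 11) / 11 = 6.

6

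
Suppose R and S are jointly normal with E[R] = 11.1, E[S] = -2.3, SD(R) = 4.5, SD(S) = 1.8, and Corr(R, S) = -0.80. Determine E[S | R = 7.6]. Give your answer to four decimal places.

-1.1800

The regression of S on R has slope ρ·σ_S/σ_R and passes through (μ_R, μ_S).
E[S | R=7.6] = -2.3 + (-0.80)·(1.8/4.5)·(7.6 − (11.1)) = -2.3 + (-0.32)·(-3.5) = -1.1800.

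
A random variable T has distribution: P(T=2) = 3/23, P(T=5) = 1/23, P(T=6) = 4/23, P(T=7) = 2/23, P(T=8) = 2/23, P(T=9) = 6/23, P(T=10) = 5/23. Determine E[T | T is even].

P(T is even) = 14/23.
Σ over the event: 2·3/23 + 6·4/23 + 8·2/23 + 10·5/23 = 96/23.
E[T | T is even] = (96/23) / (14/23) = 48/7.

48/7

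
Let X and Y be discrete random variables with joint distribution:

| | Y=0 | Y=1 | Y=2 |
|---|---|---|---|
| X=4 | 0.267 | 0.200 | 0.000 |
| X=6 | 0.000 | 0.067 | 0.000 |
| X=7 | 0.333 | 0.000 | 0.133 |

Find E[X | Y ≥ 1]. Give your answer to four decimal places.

P(Y ≥ 1) = 0.400.
Σ X·P over the event = 4·(0.200) + 6·(0.067) + 7·(0.133) = 2.133.
E[X | Y ≥ 1] = (2.133) / (0.400) = 5.3325.

5.3325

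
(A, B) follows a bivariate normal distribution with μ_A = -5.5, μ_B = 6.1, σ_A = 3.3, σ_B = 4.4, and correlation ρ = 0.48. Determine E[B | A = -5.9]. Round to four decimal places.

5.8440

E[B | A=x] = μ_B + ρ(σ_B/σ_A)(x − μ_A) for jointly normal variables.
E[B | A=-5.9] = 6.1 + (0.48)·(4.4/3.3)·(-5.9 − (-5.5)) = 6.1 + (0.64)·(-0.4) = 5.8440.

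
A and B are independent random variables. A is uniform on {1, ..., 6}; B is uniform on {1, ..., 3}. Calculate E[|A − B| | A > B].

31/12

P(A > B) = 2/3.
Summing |A−B|·P(x,y) over outcomes with A > B gives 31/18.
E[|A − B| | A > B] = (31/18) / (2/3) = 31/12.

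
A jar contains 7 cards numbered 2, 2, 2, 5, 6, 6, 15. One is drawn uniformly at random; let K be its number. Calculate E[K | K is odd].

P(K is odd) = 2/7.
Σ over the event: 5·1/7 + 15·1/7 = 20/7.
E[K | K is odd] = (20/7) / (2/7) = 10.

10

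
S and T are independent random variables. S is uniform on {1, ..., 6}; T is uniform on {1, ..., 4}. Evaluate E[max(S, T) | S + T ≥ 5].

9/2

P(S + T ≥ 5) = 3/4.
Summing max(S,T)·P(x,y) over outcomes with S + T ≥ 5 gives 27/8.
E[max(S, T) | S + T ≥ 5] = (27/8) / (3/4) = 9/2.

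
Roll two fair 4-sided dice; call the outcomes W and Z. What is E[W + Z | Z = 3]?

11/2

Outcomes with Z = 3: (1,3), (2,3), (3,3), (4,3), each with probability 1/16.
E[W + Z | Z = 3] = (4 + 5 + 6 + 7) / 4 = 11/2.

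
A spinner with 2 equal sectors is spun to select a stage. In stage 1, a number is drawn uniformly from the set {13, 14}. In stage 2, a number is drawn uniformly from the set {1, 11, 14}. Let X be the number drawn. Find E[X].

E[X | stage 1] = (13+14)/2 = 27/2.
E[X | stage 2] = (1+11+14)/3 = 26/3.
By the law of total expectation,
E[X] = (1/2)·(27/2) + (1/2)·(26/3) = 133/12.

133/12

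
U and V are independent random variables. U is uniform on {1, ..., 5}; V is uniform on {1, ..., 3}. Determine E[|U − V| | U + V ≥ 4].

7/4

P(U + V ≥ 4) = 4/5.
Summing |U−V|·P(x,y) over outcomes with U + V ≥ 4 gives 7/5.
E[|U − V| | U + V ≥ 4] = (7/5) / (4/5) = 7/4.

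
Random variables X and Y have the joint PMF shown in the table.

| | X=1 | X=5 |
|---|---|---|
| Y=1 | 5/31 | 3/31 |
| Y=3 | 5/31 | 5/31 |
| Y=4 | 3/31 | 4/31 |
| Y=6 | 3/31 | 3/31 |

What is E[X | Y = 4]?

23/7

P(Y = 4) = 7/31.
Σ X·P over the event = 1·(3/31) + 5·(4/31) = 23/31.
E[X | Y = 4] = (23/31) / (7/31) = 23/7.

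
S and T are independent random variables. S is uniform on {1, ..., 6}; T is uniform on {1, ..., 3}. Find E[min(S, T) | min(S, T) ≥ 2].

P(min(S, T) ≥ 2) = 5/9.
Summing min(S,T)·P(x,y) over outcomes with min(S, T) ≥ 2 gives 4/3.
E[min(S, T) | min(S, T) ≥ 2] = (4/3) / (5/9) = 12/5.

12/5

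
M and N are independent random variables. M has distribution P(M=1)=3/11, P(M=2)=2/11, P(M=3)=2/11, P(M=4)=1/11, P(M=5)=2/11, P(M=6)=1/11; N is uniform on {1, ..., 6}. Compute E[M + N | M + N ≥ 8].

P(M + N ≥ 8) = 1/3.
Summing (M+N)·P(x,y) over outcomes with M + N ≥ 8 gives 203/66.
E[M + N | M + N ≥ 8] = (203/66) / (1/3) = 203/22.

203/22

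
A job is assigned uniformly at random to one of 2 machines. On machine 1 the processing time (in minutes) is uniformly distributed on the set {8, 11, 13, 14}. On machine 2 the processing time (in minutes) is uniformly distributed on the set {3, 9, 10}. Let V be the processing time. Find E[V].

E[V | machine 1] = (8+11+13+14)/4 = 23/2.
E[V | machine 2] = (3+9+10)/3 = 22/3.
By the law of total expectation,
E[V] = (1/2)·(23/2) + (1/2)·(22/3) = 113/12.

113/12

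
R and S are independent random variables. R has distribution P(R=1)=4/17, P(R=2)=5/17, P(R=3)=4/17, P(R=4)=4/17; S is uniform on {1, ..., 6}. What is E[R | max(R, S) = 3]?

50/21

P(max(R, S) = 3) = 7/34.
Summing R·P(x,y) over outcomes with max(R, S) = 3 gives 25/51.
E[R | max(R, S) = 3] = (25/51) / (7/34) = 50/21.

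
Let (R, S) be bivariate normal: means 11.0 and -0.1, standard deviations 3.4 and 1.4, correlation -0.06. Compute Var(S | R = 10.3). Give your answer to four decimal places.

Var(S | R=x) = (1 − ρ²)·σ_S².
Var(S | R=10.3) = (1.4)²·(1 − (-0.06)²) = 1.96·0.9964 = 1.9529.

1.9529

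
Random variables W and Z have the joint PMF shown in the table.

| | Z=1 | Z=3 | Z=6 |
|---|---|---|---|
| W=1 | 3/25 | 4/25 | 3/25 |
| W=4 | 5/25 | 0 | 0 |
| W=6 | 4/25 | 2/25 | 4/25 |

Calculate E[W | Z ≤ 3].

P(Z ≤ 3) = 18/25.
Σ W·P over the event = 1·(3/25) + 1·(4/25) + 4·(5/25) + 6·(4/25) + 6·(2/25) = 63/25.
E[W | Z ≤ 3] = (63/25) / (18/25) = 7/2.

7/2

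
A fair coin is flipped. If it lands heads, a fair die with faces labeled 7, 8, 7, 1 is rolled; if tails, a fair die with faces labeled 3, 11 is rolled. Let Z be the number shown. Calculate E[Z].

51/8

E[Z | heads] = (7+8+7+1)/4 = 23/4.
E[Z | tails] = (3+11)/2 = 7.
E[Z] = (1/2)·(23/4) + (1/2)·(7) = 51/8.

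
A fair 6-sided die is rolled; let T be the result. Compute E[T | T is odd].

3

Given T is odd, T is equally likely to be any of {1, 3, 5}.
E[T | T is odd] = (1 + 3 + 5) / 3 = 3.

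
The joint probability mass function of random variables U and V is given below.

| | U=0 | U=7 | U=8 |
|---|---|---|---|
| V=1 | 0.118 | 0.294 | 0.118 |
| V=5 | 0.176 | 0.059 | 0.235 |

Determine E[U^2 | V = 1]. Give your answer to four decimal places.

P(V = 1) = 0.530.
Σ U^2·P over the event = 0·(0.118) + 49·(0.294) + 64·(0.118) = 21.958.
E[U^2 | V = 1] = (21.958) / (0.530) = 41.4302.

41.4302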